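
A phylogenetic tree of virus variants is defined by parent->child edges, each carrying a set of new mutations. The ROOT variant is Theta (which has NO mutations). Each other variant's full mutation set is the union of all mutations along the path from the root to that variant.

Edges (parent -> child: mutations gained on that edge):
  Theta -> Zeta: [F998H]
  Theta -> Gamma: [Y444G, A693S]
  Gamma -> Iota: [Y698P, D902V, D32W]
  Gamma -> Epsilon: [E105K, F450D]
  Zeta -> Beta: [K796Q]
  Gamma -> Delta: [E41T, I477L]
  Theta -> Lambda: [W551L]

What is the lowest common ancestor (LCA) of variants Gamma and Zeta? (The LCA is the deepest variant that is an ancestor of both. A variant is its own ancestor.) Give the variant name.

Path from root to Gamma: Theta -> Gamma
  ancestors of Gamma: {Theta, Gamma}
Path from root to Zeta: Theta -> Zeta
  ancestors of Zeta: {Theta, Zeta}
Common ancestors: {Theta}
Walk up from Zeta: Zeta (not in ancestors of Gamma), Theta (in ancestors of Gamma)
Deepest common ancestor (LCA) = Theta

Answer: Theta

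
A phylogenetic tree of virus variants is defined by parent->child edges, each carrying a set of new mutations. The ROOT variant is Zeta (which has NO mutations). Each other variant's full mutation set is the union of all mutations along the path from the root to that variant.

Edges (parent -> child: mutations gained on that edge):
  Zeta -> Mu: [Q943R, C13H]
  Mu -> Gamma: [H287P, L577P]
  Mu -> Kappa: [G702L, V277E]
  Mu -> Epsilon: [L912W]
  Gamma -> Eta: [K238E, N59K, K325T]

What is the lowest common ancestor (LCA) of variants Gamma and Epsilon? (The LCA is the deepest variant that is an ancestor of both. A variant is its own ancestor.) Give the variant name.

Path from root to Gamma: Zeta -> Mu -> Gamma
  ancestors of Gamma: {Zeta, Mu, Gamma}
Path from root to Epsilon: Zeta -> Mu -> Epsilon
  ancestors of Epsilon: {Zeta, Mu, Epsilon}
Common ancestors: {Zeta, Mu}
Walk up from Epsilon: Epsilon (not in ancestors of Gamma), Mu (in ancestors of Gamma), Zeta (in ancestors of Gamma)
Deepest common ancestor (LCA) = Mu

Answer: Mu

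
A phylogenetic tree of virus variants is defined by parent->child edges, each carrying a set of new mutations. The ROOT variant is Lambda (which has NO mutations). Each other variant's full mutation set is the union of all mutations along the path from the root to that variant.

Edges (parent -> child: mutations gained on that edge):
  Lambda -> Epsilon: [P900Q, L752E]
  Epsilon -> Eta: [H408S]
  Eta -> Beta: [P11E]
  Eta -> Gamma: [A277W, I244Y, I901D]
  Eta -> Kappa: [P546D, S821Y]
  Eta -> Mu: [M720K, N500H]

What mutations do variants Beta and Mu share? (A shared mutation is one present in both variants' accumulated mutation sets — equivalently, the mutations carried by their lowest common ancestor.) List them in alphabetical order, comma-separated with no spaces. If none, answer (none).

Answer: H408S,L752E,P900Q

Derivation:
Accumulating mutations along path to Beta:
  At Lambda: gained [] -> total []
  At Epsilon: gained ['P900Q', 'L752E'] -> total ['L752E', 'P900Q']
  At Eta: gained ['H408S'] -> total ['H408S', 'L752E', 'P900Q']
  At Beta: gained ['P11E'] -> total ['H408S', 'L752E', 'P11E', 'P900Q']
Mutations(Beta) = ['H408S', 'L752E', 'P11E', 'P900Q']
Accumulating mutations along path to Mu:
  At Lambda: gained [] -> total []
  At Epsilon: gained ['P900Q', 'L752E'] -> total ['L752E', 'P900Q']
  At Eta: gained ['H408S'] -> total ['H408S', 'L752E', 'P900Q']
  At Mu: gained ['M720K', 'N500H'] -> total ['H408S', 'L752E', 'M720K', 'N500H', 'P900Q']
Mutations(Mu) = ['H408S', 'L752E', 'M720K', 'N500H', 'P900Q']
Intersection: ['H408S', 'L752E', 'P11E', 'P900Q'] ∩ ['H408S', 'L752E', 'M720K', 'N500H', 'P900Q'] = ['H408S', 'L752E', 'P900Q']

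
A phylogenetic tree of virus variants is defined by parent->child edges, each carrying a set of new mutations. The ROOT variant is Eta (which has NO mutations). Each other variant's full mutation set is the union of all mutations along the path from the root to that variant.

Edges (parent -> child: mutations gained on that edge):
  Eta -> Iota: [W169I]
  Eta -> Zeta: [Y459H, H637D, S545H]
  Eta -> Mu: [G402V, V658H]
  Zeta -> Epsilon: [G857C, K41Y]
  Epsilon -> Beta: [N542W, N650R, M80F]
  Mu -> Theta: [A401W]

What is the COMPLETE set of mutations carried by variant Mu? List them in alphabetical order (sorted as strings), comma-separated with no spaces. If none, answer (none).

At Eta: gained [] -> total []
At Mu: gained ['G402V', 'V658H'] -> total ['G402V', 'V658H']

Answer: G402V,V658H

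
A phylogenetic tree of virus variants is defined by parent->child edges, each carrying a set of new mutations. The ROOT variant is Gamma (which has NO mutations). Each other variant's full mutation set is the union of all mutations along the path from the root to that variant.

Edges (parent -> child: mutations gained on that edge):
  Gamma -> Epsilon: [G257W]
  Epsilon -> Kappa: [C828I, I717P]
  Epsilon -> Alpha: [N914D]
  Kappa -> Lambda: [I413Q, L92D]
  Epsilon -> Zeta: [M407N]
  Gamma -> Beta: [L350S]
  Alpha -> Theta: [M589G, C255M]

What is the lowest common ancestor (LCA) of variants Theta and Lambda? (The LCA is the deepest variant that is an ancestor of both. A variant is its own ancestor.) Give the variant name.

Answer: Epsilon

Derivation:
Path from root to Theta: Gamma -> Epsilon -> Alpha -> Theta
  ancestors of Theta: {Gamma, Epsilon, Alpha, Theta}
Path from root to Lambda: Gamma -> Epsilon -> Kappa -> Lambda
  ancestors of Lambda: {Gamma, Epsilon, Kappa, Lambda}
Common ancestors: {Gamma, Epsilon}
Walk up from Lambda: Lambda (not in ancestors of Theta), Kappa (not in ancestors of Theta), Epsilon (in ancestors of Theta), Gamma (in ancestors of Theta)
Deepest common ancestor (LCA) = Epsilon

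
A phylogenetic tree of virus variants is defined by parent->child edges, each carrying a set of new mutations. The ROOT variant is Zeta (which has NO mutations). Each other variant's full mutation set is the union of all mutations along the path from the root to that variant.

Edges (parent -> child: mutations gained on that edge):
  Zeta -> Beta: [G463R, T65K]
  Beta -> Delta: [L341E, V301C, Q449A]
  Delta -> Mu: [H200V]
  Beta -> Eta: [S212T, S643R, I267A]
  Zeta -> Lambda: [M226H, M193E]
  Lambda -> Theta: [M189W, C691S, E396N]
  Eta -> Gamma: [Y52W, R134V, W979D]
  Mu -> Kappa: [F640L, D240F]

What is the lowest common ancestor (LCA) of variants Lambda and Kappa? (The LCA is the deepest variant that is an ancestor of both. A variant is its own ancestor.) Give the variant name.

Path from root to Lambda: Zeta -> Lambda
  ancestors of Lambda: {Zeta, Lambda}
Path from root to Kappa: Zeta -> Beta -> Delta -> Mu -> Kappa
  ancestors of Kappa: {Zeta, Beta, Delta, Mu, Kappa}
Common ancestors: {Zeta}
Walk up from Kappa: Kappa (not in ancestors of Lambda), Mu (not in ancestors of Lambda), Delta (not in ancestors of Lambda), Beta (not in ancestors of Lambda), Zeta (in ancestors of Lambda)
Deepest common ancestor (LCA) = Zeta

Answer: Zeta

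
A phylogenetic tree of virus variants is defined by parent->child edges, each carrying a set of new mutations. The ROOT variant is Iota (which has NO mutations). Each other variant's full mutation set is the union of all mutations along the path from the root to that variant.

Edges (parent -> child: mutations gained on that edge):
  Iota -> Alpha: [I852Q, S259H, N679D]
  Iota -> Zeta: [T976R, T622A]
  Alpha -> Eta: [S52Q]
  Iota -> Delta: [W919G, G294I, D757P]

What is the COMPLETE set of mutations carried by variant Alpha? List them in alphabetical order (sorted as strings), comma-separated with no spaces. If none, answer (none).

At Iota: gained [] -> total []
At Alpha: gained ['I852Q', 'S259H', 'N679D'] -> total ['I852Q', 'N679D', 'S259H']

Answer: I852Q,N679D,S259H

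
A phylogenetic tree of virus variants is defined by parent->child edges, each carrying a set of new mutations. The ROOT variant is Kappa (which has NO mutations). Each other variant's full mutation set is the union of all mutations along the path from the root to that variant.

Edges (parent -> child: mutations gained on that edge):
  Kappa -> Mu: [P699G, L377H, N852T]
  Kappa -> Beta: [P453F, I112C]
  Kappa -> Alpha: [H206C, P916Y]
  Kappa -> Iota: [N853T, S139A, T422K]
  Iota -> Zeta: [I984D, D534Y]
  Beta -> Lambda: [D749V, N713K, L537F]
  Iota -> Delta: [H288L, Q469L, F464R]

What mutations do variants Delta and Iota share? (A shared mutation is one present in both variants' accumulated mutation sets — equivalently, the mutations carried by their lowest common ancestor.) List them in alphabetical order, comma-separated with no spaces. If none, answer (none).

Answer: N853T,S139A,T422K

Derivation:
Accumulating mutations along path to Delta:
  At Kappa: gained [] -> total []
  At Iota: gained ['N853T', 'S139A', 'T422K'] -> total ['N853T', 'S139A', 'T422K']
  At Delta: gained ['H288L', 'Q469L', 'F464R'] -> total ['F464R', 'H288L', 'N853T', 'Q469L', 'S139A', 'T422K']
Mutations(Delta) = ['F464R', 'H288L', 'N853T', 'Q469L', 'S139A', 'T422K']
Accumulating mutations along path to Iota:
  At Kappa: gained [] -> total []
  At Iota: gained ['N853T', 'S139A', 'T422K'] -> total ['N853T', 'S139A', 'T422K']
Mutations(Iota) = ['N853T', 'S139A', 'T422K']
Intersection: ['F464R', 'H288L', 'N853T', 'Q469L', 'S139A', 'T422K'] ∩ ['N853T', 'S139A', 'T422K'] = ['N853T', 'S139A', 'T422K']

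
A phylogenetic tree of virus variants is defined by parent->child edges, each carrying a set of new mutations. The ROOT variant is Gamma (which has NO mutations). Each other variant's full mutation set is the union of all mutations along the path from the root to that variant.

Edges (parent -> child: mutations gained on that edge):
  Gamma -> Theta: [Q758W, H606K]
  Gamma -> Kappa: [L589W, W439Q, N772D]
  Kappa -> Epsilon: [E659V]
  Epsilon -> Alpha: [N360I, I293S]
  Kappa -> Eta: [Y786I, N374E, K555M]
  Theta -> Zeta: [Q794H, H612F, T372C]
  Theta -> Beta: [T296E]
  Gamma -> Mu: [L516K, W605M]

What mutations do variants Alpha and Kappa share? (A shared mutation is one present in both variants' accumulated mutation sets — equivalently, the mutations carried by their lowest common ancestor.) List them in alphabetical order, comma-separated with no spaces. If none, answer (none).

Answer: L589W,N772D,W439Q

Derivation:
Accumulating mutations along path to Alpha:
  At Gamma: gained [] -> total []
  At Kappa: gained ['L589W', 'W439Q', 'N772D'] -> total ['L589W', 'N772D', 'W439Q']
  At Epsilon: gained ['E659V'] -> total ['E659V', 'L589W', 'N772D', 'W439Q']
  At Alpha: gained ['N360I', 'I293S'] -> total ['E659V', 'I293S', 'L589W', 'N360I', 'N772D', 'W439Q']
Mutations(Alpha) = ['E659V', 'I293S', 'L589W', 'N360I', 'N772D', 'W439Q']
Accumulating mutations along path to Kappa:
  At Gamma: gained [] -> total []
  At Kappa: gained ['L589W', 'W439Q', 'N772D'] -> total ['L589W', 'N772D', 'W439Q']
Mutations(Kappa) = ['L589W', 'N772D', 'W439Q']
Intersection: ['E659V', 'I293S', 'L589W', 'N360I', 'N772D', 'W439Q'] ∩ ['L589W', 'N772D', 'W439Q'] = ['L589W', 'N772D', 'W439Q']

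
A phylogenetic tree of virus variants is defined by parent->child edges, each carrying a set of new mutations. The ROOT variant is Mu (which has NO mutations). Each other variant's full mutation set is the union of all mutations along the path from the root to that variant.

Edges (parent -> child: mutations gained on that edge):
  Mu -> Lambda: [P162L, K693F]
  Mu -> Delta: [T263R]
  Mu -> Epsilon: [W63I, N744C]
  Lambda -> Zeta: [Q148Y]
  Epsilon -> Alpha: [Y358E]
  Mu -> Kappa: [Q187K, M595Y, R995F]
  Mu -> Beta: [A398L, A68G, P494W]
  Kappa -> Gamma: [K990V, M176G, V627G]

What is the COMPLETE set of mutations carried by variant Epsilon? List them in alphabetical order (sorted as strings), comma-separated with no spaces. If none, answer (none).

Answer: N744C,W63I

Derivation:
At Mu: gained [] -> total []
At Epsilon: gained ['W63I', 'N744C'] -> total ['N744C', 'W63I']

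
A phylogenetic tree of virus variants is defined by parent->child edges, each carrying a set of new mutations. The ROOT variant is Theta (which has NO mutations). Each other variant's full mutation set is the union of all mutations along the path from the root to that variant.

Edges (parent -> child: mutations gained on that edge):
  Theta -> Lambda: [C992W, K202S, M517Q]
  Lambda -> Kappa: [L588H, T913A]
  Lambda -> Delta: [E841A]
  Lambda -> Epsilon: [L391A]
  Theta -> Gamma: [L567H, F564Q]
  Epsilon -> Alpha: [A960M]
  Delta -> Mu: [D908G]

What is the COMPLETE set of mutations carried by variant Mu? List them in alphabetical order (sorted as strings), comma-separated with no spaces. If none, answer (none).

Answer: C992W,D908G,E841A,K202S,M517Q

Derivation:
At Theta: gained [] -> total []
At Lambda: gained ['C992W', 'K202S', 'M517Q'] -> total ['C992W', 'K202S', 'M517Q']
At Delta: gained ['E841A'] -> total ['C992W', 'E841A', 'K202S', 'M517Q']
At Mu: gained ['D908G'] -> total ['C992W', 'D908G', 'E841A', 'K202S', 'M517Q']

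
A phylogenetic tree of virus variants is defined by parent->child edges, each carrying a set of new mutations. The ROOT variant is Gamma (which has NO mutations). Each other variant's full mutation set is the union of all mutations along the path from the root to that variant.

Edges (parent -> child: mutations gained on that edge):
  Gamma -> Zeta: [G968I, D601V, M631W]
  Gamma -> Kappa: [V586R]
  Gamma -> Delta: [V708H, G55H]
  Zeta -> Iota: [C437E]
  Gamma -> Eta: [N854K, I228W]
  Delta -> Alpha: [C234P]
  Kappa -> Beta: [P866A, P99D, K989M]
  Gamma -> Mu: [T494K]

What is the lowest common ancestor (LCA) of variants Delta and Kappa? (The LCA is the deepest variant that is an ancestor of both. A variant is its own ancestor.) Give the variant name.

Answer: Gamma

Derivation:
Path from root to Delta: Gamma -> Delta
  ancestors of Delta: {Gamma, Delta}
Path from root to Kappa: Gamma -> Kappa
  ancestors of Kappa: {Gamma, Kappa}
Common ancestors: {Gamma}
Walk up from Kappa: Kappa (not in ancestors of Delta), Gamma (in ancestors of Delta)
Deepest common ancestor (LCA) = Gamma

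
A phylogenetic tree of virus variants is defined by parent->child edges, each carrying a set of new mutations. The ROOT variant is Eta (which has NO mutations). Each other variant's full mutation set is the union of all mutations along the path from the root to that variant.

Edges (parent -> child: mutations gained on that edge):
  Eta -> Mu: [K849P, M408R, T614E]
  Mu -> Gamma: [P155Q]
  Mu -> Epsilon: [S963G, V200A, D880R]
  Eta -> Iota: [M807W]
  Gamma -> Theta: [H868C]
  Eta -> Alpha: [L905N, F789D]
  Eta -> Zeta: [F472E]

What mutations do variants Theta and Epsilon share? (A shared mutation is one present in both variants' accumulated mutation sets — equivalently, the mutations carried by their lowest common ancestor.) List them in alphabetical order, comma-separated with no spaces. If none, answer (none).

Answer: K849P,M408R,T614E

Derivation:
Accumulating mutations along path to Theta:
  At Eta: gained [] -> total []
  At Mu: gained ['K849P', 'M408R', 'T614E'] -> total ['K849P', 'M408R', 'T614E']
  At Gamma: gained ['P155Q'] -> total ['K849P', 'M408R', 'P155Q', 'T614E']
  At Theta: gained ['H868C'] -> total ['H868C', 'K849P', 'M408R', 'P155Q', 'T614E']
Mutations(Theta) = ['H868C', 'K849P', 'M408R', 'P155Q', 'T614E']
Accumulating mutations along path to Epsilon:
  At Eta: gained [] -> total []
  At Mu: gained ['K849P', 'M408R', 'T614E'] -> total ['K849P', 'M408R', 'T614E']
  At Epsilon: gained ['S963G', 'V200A', 'D880R'] -> total ['D880R', 'K849P', 'M408R', 'S963G', 'T614E', 'V200A']
Mutations(Epsilon) = ['D880R', 'K849P', 'M408R', 'S963G', 'T614E', 'V200A']
Intersection: ['H868C', 'K849P', 'M408R', 'P155Q', 'T614E'] ∩ ['D880R', 'K849P', 'M408R', 'S963G', 'T614E', 'V200A'] = ['K849P', 'M408R', 'T614E']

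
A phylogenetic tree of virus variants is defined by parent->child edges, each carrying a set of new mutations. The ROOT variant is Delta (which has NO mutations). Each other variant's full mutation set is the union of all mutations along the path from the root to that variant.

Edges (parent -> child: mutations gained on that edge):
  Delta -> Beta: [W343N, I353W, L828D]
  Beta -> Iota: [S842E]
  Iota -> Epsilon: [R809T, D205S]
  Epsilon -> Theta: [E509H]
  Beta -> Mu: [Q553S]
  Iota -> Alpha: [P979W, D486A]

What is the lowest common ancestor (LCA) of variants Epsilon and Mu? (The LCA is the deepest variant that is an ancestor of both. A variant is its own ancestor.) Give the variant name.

Path from root to Epsilon: Delta -> Beta -> Iota -> Epsilon
  ancestors of Epsilon: {Delta, Beta, Iota, Epsilon}
Path from root to Mu: Delta -> Beta -> Mu
  ancestors of Mu: {Delta, Beta, Mu}
Common ancestors: {Delta, Beta}
Walk up from Mu: Mu (not in ancestors of Epsilon), Beta (in ancestors of Epsilon), Delta (in ancestors of Epsilon)
Deepest common ancestor (LCA) = Beta

Answer: Beta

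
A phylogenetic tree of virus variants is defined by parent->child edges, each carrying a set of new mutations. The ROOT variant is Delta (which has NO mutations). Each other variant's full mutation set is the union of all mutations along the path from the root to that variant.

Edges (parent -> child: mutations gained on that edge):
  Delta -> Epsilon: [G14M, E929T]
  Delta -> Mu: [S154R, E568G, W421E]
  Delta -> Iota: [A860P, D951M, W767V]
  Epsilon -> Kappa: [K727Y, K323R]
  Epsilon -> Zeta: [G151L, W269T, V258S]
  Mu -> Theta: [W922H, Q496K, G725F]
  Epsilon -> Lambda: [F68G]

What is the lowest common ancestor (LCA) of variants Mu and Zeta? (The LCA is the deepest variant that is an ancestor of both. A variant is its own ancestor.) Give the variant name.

Answer: Delta

Derivation:
Path from root to Mu: Delta -> Mu
  ancestors of Mu: {Delta, Mu}
Path from root to Zeta: Delta -> Epsilon -> Zeta
  ancestors of Zeta: {Delta, Epsilon, Zeta}
Common ancestors: {Delta}
Walk up from Zeta: Zeta (not in ancestors of Mu), Epsilon (not in ancestors of Mu), Delta (in ancestors of Mu)
Deepest common ancestor (LCA) = Delta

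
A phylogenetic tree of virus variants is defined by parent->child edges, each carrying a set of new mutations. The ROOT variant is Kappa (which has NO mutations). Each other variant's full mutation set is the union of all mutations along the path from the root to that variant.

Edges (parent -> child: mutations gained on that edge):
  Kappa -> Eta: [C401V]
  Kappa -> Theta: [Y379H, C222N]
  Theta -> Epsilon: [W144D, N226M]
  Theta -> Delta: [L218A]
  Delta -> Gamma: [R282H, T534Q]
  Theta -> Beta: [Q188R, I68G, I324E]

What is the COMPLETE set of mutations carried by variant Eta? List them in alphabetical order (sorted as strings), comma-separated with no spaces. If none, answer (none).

Answer: C401V

Derivation:
At Kappa: gained [] -> total []
At Eta: gained ['C401V'] -> total ['C401V']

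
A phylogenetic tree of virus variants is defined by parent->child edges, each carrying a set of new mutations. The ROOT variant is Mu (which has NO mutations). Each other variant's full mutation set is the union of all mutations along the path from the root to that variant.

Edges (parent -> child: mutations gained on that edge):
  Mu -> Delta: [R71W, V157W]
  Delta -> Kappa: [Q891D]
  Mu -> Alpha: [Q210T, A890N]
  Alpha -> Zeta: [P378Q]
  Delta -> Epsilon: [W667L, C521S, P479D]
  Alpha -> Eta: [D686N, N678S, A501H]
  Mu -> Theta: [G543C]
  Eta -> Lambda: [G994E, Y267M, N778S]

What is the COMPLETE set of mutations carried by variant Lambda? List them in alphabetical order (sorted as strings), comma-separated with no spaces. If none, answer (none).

Answer: A501H,A890N,D686N,G994E,N678S,N778S,Q210T,Y267M

Derivation:
At Mu: gained [] -> total []
At Alpha: gained ['Q210T', 'A890N'] -> total ['A890N', 'Q210T']
At Eta: gained ['D686N', 'N678S', 'A501H'] -> total ['A501H', 'A890N', 'D686N', 'N678S', 'Q210T']
At Lambda: gained ['G994E', 'Y267M', 'N778S'] -> total ['A501H', 'A890N', 'D686N', 'G994E', 'N678S', 'N778S', 'Q210T', 'Y267M']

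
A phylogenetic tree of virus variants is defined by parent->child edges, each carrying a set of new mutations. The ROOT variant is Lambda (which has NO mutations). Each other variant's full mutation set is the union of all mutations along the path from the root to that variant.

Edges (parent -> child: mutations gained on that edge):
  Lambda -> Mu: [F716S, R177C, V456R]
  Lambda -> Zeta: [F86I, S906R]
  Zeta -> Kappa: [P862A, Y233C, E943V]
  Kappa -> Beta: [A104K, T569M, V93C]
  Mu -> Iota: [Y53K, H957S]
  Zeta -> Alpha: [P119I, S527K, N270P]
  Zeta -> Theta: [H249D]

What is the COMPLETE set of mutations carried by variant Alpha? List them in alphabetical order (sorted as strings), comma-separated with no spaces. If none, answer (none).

Answer: F86I,N270P,P119I,S527K,S906R

Derivation:
At Lambda: gained [] -> total []
At Zeta: gained ['F86I', 'S906R'] -> total ['F86I', 'S906R']
At Alpha: gained ['P119I', 'S527K', 'N270P'] -> total ['F86I', 'N270P', 'P119I', 'S527K', 'S906R']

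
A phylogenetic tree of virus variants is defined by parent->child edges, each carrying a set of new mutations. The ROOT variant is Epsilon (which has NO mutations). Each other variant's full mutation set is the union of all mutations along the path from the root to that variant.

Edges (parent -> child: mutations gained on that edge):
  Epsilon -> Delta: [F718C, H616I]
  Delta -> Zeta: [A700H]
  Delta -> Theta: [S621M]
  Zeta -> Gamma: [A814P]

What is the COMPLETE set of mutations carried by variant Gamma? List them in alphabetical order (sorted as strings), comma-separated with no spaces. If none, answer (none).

Answer: A700H,A814P,F718C,H616I

Derivation:
At Epsilon: gained [] -> total []
At Delta: gained ['F718C', 'H616I'] -> total ['F718C', 'H616I']
At Zeta: gained ['A700H'] -> total ['A700H', 'F718C', 'H616I']
At Gamma: gained ['A814P'] -> total ['A700H', 'A814P', 'F718C', 'H616I']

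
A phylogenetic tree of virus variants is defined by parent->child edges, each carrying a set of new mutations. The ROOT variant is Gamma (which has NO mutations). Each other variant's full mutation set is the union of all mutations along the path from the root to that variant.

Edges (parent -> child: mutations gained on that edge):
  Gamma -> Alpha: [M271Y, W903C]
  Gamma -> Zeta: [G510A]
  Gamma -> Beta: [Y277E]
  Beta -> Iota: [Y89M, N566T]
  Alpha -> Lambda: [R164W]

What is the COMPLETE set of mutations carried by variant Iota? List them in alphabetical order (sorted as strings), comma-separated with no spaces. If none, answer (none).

At Gamma: gained [] -> total []
At Beta: gained ['Y277E'] -> total ['Y277E']
At Iota: gained ['Y89M', 'N566T'] -> total ['N566T', 'Y277E', 'Y89M']

Answer: N566T,Y277E,Y89M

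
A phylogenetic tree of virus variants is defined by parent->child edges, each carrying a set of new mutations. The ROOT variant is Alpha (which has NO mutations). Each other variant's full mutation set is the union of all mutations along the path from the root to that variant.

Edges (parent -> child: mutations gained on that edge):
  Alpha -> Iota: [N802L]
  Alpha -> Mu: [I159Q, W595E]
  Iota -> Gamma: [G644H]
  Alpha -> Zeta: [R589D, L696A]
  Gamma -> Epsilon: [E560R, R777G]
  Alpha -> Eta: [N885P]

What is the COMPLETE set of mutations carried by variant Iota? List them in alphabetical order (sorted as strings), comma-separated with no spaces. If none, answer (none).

At Alpha: gained [] -> total []
At Iota: gained ['N802L'] -> total ['N802L']

Answer: N802L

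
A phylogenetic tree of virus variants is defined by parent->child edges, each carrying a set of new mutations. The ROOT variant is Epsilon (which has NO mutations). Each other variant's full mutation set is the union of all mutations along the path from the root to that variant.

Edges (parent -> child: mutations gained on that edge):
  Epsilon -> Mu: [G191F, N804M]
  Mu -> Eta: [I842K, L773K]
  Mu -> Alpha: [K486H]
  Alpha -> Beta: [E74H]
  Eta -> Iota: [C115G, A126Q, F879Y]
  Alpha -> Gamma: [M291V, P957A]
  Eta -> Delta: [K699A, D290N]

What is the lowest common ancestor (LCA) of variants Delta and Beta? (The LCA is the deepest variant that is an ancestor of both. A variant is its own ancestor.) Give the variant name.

Path from root to Delta: Epsilon -> Mu -> Eta -> Delta
  ancestors of Delta: {Epsilon, Mu, Eta, Delta}
Path from root to Beta: Epsilon -> Mu -> Alpha -> Beta
  ancestors of Beta: {Epsilon, Mu, Alpha, Beta}
Common ancestors: {Epsilon, Mu}
Walk up from Beta: Beta (not in ancestors of Delta), Alpha (not in ancestors of Delta), Mu (in ancestors of Delta), Epsilon (in ancestors of Delta)
Deepest common ancestor (LCA) = Mu

Answer: Mu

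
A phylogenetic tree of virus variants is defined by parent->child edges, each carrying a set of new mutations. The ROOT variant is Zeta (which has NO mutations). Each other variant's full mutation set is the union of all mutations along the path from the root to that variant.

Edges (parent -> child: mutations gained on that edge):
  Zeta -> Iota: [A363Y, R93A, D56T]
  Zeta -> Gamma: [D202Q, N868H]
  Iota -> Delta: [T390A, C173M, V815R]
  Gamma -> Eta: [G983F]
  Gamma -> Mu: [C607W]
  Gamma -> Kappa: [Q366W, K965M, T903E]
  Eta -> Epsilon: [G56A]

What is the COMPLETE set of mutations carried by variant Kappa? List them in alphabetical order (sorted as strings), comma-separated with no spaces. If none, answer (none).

Answer: D202Q,K965M,N868H,Q366W,T903E

Derivation:
At Zeta: gained [] -> total []
At Gamma: gained ['D202Q', 'N868H'] -> total ['D202Q', 'N868H']
At Kappa: gained ['Q366W', 'K965M', 'T903E'] -> total ['D202Q', 'K965M', 'N868H', 'Q366W', 'T903E']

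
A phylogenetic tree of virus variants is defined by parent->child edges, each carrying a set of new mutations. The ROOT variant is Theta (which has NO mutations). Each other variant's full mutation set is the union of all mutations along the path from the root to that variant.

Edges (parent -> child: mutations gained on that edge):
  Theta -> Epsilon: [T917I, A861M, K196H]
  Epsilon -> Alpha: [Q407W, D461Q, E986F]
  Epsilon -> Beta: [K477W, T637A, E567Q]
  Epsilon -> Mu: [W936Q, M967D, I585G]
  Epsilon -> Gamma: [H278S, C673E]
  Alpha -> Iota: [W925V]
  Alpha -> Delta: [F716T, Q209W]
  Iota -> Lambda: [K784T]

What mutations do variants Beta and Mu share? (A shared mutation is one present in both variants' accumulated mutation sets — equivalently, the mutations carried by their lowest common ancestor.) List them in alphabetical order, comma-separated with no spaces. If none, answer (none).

Accumulating mutations along path to Beta:
  At Theta: gained [] -> total []
  At Epsilon: gained ['T917I', 'A861M', 'K196H'] -> total ['A861M', 'K196H', 'T917I']
  At Beta: gained ['K477W', 'T637A', 'E567Q'] -> total ['A861M', 'E567Q', 'K196H', 'K477W', 'T637A', 'T917I']
Mutations(Beta) = ['A861M', 'E567Q', 'K196H', 'K477W', 'T637A', 'T917I']
Accumulating mutations along path to Mu:
  At Theta: gained [] -> total []
  At Epsilon: gained ['T917I', 'A861M', 'K196H'] -> total ['A861M', 'K196H', 'T917I']
  At Mu: gained ['W936Q', 'M967D', 'I585G'] -> total ['A861M', 'I585G', 'K196H', 'M967D', 'T917I', 'W936Q']
Mutations(Mu) = ['A861M', 'I585G', 'K196H', 'M967D', 'T917I', 'W936Q']
Intersection: ['A861M', 'E567Q', 'K196H', 'K477W', 'T637A', 'T917I'] ∩ ['A861M', 'I585G', 'K196H', 'M967D', 'T917I', 'W936Q'] = ['A861M', 'K196H', 'T917I']

Answer: A861M,K196H,T917I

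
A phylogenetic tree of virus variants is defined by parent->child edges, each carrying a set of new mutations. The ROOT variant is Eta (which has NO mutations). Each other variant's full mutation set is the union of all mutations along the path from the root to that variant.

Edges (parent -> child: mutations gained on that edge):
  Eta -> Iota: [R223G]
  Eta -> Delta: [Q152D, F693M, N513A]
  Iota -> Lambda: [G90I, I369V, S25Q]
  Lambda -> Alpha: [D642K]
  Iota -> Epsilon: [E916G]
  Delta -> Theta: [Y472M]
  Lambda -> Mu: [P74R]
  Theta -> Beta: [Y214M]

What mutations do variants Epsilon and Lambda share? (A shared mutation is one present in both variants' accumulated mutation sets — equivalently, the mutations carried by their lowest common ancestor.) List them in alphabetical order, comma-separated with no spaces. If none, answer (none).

Answer: R223G

Derivation:
Accumulating mutations along path to Epsilon:
  At Eta: gained [] -> total []
  At Iota: gained ['R223G'] -> total ['R223G']
  At Epsilon: gained ['E916G'] -> total ['E916G', 'R223G']
Mutations(Epsilon) = ['E916G', 'R223G']
Accumulating mutations along path to Lambda:
  At Eta: gained [] -> total []
  At Iota: gained ['R223G'] -> total ['R223G']
  At Lambda: gained ['G90I', 'I369V', 'S25Q'] -> total ['G90I', 'I369V', 'R223G', 'S25Q']
Mutations(Lambda) = ['G90I', 'I369V', 'R223G', 'S25Q']
Intersection: ['E916G', 'R223G'] ∩ ['G90I', 'I369V', 'R223G', 'S25Q'] = ['R223G']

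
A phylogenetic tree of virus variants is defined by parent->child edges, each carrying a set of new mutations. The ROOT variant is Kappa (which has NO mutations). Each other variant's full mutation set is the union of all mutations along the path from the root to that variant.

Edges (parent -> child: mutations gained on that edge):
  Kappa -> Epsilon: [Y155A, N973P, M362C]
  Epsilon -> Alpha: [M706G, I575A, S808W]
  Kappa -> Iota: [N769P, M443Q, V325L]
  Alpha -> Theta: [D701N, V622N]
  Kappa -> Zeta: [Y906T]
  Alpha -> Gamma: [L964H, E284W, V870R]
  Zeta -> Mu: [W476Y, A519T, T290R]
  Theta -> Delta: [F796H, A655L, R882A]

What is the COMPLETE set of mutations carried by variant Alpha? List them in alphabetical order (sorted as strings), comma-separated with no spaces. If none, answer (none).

At Kappa: gained [] -> total []
At Epsilon: gained ['Y155A', 'N973P', 'M362C'] -> total ['M362C', 'N973P', 'Y155A']
At Alpha: gained ['M706G', 'I575A', 'S808W'] -> total ['I575A', 'M362C', 'M706G', 'N973P', 'S808W', 'Y155A']

Answer: I575A,M362C,M706G,N973P,S808W,Y155A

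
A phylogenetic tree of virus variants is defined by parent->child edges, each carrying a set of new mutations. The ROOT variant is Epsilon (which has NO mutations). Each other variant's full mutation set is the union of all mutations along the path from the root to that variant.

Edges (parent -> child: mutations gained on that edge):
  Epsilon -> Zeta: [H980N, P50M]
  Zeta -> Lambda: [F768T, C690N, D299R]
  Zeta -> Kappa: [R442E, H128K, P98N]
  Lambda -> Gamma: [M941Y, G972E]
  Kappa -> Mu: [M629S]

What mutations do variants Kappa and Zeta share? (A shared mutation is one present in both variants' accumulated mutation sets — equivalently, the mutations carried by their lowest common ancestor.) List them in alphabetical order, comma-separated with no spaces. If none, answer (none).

Answer: H980N,P50M

Derivation:
Accumulating mutations along path to Kappa:
  At Epsilon: gained [] -> total []
  At Zeta: gained ['H980N', 'P50M'] -> total ['H980N', 'P50M']
  At Kappa: gained ['R442E', 'H128K', 'P98N'] -> total ['H128K', 'H980N', 'P50M', 'P98N', 'R442E']
Mutations(Kappa) = ['H128K', 'H980N', 'P50M', 'P98N', 'R442E']
Accumulating mutations along path to Zeta:
  At Epsilon: gained [] -> total []
  At Zeta: gained ['H980N', 'P50M'] -> total ['H980N', 'P50M']
Mutations(Zeta) = ['H980N', 'P50M']
Intersection: ['H128K', 'H980N', 'P50M', 'P98N', 'R442E'] ∩ ['H980N', 'P50M'] = ['H980N', 'P50M']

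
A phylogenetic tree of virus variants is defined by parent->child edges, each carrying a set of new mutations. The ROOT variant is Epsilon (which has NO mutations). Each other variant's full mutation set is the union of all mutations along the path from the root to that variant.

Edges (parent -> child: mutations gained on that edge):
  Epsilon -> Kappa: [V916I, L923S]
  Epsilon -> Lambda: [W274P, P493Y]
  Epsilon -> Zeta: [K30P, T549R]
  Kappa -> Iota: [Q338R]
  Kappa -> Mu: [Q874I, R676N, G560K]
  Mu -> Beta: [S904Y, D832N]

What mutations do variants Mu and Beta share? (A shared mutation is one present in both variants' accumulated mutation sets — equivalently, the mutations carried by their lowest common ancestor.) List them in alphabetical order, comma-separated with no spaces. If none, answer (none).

Answer: G560K,L923S,Q874I,R676N,V916I

Derivation:
Accumulating mutations along path to Mu:
  At Epsilon: gained [] -> total []
  At Kappa: gained ['V916I', 'L923S'] -> total ['L923S', 'V916I']
  At Mu: gained ['Q874I', 'R676N', 'G560K'] -> total ['G560K', 'L923S', 'Q874I', 'R676N', 'V916I']
Mutations(Mu) = ['G560K', 'L923S', 'Q874I', 'R676N', 'V916I']
Accumulating mutations along path to Beta:
  At Epsilon: gained [] -> total []
  At Kappa: gained ['V916I', 'L923S'] -> total ['L923S', 'V916I']
  At Mu: gained ['Q874I', 'R676N', 'G560K'] -> total ['G560K', 'L923S', 'Q874I', 'R676N', 'V916I']
  At Beta: gained ['S904Y', 'D832N'] -> total ['D832N', 'G560K', 'L923S', 'Q874I', 'R676N', 'S904Y', 'V916I']
Mutations(Beta) = ['D832N', 'G560K', 'L923S', 'Q874I', 'R676N', 'S904Y', 'V916I']
Intersection: ['G560K', 'L923S', 'Q874I', 'R676N', 'V916I'] ∩ ['D832N', 'G560K', 'L923S', 'Q874I', 'R676N', 'S904Y', 'V916I'] = ['G560K', 'L923S', 'Q874I', 'R676N', 'V916I']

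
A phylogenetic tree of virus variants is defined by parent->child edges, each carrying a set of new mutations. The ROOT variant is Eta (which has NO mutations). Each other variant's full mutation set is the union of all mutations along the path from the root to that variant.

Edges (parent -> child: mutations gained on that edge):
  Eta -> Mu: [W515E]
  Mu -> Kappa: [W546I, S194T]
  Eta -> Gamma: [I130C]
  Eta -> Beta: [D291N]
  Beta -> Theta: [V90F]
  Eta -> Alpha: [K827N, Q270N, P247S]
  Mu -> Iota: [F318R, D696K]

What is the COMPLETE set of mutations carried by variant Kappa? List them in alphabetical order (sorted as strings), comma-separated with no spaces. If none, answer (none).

Answer: S194T,W515E,W546I

Derivation:
At Eta: gained [] -> total []
At Mu: gained ['W515E'] -> total ['W515E']
At Kappa: gained ['W546I', 'S194T'] -> total ['S194T', 'W515E', 'W546I']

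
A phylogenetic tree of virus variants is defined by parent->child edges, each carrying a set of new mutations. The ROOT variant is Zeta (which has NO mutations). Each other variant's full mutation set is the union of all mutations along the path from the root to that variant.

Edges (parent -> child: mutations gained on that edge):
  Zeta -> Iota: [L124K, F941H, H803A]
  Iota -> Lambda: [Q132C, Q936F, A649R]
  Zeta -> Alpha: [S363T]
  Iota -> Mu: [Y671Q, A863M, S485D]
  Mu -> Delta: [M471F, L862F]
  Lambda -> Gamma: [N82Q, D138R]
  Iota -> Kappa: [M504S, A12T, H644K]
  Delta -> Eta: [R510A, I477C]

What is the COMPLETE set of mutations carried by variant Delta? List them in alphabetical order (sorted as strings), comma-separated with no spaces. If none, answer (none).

Answer: A863M,F941H,H803A,L124K,L862F,M471F,S485D,Y671Q

Derivation:
At Zeta: gained [] -> total []
At Iota: gained ['L124K', 'F941H', 'H803A'] -> total ['F941H', 'H803A', 'L124K']
At Mu: gained ['Y671Q', 'A863M', 'S485D'] -> total ['A863M', 'F941H', 'H803A', 'L124K', 'S485D', 'Y671Q']
At Delta: gained ['M471F', 'L862F'] -> total ['A863M', 'F941H', 'H803A', 'L124K', 'L862F', 'M471F', 'S485D', 'Y671Q']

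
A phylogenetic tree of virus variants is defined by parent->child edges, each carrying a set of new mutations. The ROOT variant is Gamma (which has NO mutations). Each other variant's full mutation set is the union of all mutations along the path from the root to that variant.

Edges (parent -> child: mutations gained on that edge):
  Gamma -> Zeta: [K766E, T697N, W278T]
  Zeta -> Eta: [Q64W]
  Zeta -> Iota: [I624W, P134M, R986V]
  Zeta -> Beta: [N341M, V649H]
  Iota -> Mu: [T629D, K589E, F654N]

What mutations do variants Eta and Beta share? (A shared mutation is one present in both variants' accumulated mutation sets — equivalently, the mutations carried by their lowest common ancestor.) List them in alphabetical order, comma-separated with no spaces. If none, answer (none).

Accumulating mutations along path to Eta:
  At Gamma: gained [] -> total []
  At Zeta: gained ['K766E', 'T697N', 'W278T'] -> total ['K766E', 'T697N', 'W278T']
  At Eta: gained ['Q64W'] -> total ['K766E', 'Q64W', 'T697N', 'W278T']
Mutations(Eta) = ['K766E', 'Q64W', 'T697N', 'W278T']
Accumulating mutations along path to Beta:
  At Gamma: gained [] -> total []
  At Zeta: gained ['K766E', 'T697N', 'W278T'] -> total ['K766E', 'T697N', 'W278T']
  At Beta: gained ['N341M', 'V649H'] -> total ['K766E', 'N341M', 'T697N', 'V649H', 'W278T']
Mutations(Beta) = ['K766E', 'N341M', 'T697N', 'V649H', 'W278T']
Intersection: ['K766E', 'Q64W', 'T697N', 'W278T'] ∩ ['K766E', 'N341M', 'T697N', 'V649H', 'W278T'] = ['K766E', 'T697N', 'W278T']

Answer: K766E,T697N,W278T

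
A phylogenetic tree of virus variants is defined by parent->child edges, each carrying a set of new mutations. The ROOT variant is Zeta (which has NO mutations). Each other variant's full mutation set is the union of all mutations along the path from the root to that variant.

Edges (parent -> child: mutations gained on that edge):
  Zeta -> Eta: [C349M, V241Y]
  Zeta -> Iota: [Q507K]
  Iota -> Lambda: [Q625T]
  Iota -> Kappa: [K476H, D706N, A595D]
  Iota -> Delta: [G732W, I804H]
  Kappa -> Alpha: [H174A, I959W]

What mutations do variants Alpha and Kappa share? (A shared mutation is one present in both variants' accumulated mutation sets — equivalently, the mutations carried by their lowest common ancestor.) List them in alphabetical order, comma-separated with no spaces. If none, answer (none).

Answer: A595D,D706N,K476H,Q507K

Derivation:
Accumulating mutations along path to Alpha:
  At Zeta: gained [] -> total []
  At Iota: gained ['Q507K'] -> total ['Q507K']
  At Kappa: gained ['K476H', 'D706N', 'A595D'] -> total ['A595D', 'D706N', 'K476H', 'Q507K']
  At Alpha: gained ['H174A', 'I959W'] -> total ['A595D', 'D706N', 'H174A', 'I959W', 'K476H', 'Q507K']
Mutations(Alpha) = ['A595D', 'D706N', 'H174A', 'I959W', 'K476H', 'Q507K']
Accumulating mutations along path to Kappa:
  At Zeta: gained [] -> total []
  At Iota: gained ['Q507K'] -> total ['Q507K']
  At Kappa: gained ['K476H', 'D706N', 'A595D'] -> total ['A595D', 'D706N', 'K476H', 'Q507K']
Mutations(Kappa) = ['A595D', 'D706N', 'K476H', 'Q507K']
Intersection: ['A595D', 'D706N', 'H174A', 'I959W', 'K476H', 'Q507K'] ∩ ['A595D', 'D706N', 'K476H', 'Q507K'] = ['A595D', 'D706N', 'K476H', 'Q507K']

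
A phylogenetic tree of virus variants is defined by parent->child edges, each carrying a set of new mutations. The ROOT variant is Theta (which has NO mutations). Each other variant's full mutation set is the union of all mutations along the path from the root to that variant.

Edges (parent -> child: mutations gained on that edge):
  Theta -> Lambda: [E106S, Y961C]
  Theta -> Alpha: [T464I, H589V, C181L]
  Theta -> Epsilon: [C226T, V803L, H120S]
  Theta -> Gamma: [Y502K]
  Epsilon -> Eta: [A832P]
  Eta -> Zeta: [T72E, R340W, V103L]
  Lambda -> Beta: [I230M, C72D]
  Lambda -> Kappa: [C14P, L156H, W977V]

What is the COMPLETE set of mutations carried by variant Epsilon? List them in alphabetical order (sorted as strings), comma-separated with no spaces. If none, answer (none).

At Theta: gained [] -> total []
At Epsilon: gained ['C226T', 'V803L', 'H120S'] -> total ['C226T', 'H120S', 'V803L']

Answer: C226T,H120S,V803L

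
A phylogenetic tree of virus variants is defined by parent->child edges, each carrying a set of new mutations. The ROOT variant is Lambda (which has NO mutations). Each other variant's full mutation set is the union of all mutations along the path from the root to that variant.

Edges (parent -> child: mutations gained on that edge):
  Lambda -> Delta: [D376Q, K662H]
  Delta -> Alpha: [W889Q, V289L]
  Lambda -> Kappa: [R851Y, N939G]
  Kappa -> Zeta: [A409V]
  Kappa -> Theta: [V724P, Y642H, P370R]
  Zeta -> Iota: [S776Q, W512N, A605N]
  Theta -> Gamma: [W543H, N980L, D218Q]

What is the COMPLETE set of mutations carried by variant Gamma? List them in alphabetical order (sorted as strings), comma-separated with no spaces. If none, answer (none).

At Lambda: gained [] -> total []
At Kappa: gained ['R851Y', 'N939G'] -> total ['N939G', 'R851Y']
At Theta: gained ['V724P', 'Y642H', 'P370R'] -> total ['N939G', 'P370R', 'R851Y', 'V724P', 'Y642H']
At Gamma: gained ['W543H', 'N980L', 'D218Q'] -> total ['D218Q', 'N939G', 'N980L', 'P370R', 'R851Y', 'V724P', 'W543H', 'Y642H']

Answer: D218Q,N939G,N980L,P370R,R851Y,V724P,W543H,Y642H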